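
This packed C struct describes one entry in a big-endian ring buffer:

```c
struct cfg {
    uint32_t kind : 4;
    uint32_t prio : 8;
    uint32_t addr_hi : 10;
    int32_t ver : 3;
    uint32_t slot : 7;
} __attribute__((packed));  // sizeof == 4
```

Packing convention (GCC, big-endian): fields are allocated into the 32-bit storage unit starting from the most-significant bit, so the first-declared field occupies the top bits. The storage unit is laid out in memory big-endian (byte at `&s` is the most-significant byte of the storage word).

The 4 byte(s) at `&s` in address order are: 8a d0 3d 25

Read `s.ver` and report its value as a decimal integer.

2

[0]=0x8a [1]=0xd0 [2]=0x3d [3]=0x25 (big-endian) → word 0x8ad03d25
kind:4 @ bit 28 → (0x8ad03d25>>28)&0xf = 0x8
prio:8 @ bit 20 → (0x8ad03d25>>20)&0xff = 0xad
addr_hi:10 @ bit 10 → (0x8ad03d25>>10)&0x3ff = 0xf
ver:3 @ bit 7 → (0x8ad03d25>>7)&0x7 = 0x2  ←
slot:7 @ bit 0 → (0x8ad03d25>>0)&0x7f = 0x25
ver signed 3b, MSB=0: value = 2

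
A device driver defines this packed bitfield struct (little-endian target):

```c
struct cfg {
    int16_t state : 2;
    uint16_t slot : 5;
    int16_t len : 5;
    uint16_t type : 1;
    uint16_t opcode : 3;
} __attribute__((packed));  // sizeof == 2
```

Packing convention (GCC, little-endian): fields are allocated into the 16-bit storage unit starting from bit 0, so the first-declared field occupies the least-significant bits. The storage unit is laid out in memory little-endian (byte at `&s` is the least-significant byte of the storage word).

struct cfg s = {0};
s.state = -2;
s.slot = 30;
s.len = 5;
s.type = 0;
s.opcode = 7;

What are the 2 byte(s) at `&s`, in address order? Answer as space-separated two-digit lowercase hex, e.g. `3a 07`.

fa e2

state (2b) val=-2 bits=0x2 at bit 0: 0x0002
slot (5b) val=30 bits=0x1e at bit 2: 0x007a
len (5b) val=5 bits=0x5 at bit 7: 0x02fa
type (1b) val=0 bits=0x0 at bit 12: 0x02fa
opcode (3b) val=7 bits=0x7 at bit 13: 0xe2fa
word = 0xe2fa → little-endian bytes:
  [0]=0xfa  [1]=0xe2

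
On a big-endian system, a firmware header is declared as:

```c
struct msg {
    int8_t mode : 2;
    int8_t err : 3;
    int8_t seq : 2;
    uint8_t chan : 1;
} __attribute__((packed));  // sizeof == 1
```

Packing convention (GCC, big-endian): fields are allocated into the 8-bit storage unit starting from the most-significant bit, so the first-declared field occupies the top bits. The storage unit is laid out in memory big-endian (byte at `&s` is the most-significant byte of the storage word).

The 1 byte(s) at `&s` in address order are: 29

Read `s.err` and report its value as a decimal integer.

[0]=0x29 (big-endian) → word 0x29
mode:2 @ bit 6 → (0x29>>6)&0x3 = 0x0
err:3 @ bit 3 → (0x29>>3)&0x7 = 0x5  ←
seq:2 @ bit 1 → (0x29>>1)&0x3 = 0x0
chan:1 @ bit 0 → (0x29>>0)&0x1 = 0x1
err signed 3b, MSB=1: 5 - 8 = -3

-3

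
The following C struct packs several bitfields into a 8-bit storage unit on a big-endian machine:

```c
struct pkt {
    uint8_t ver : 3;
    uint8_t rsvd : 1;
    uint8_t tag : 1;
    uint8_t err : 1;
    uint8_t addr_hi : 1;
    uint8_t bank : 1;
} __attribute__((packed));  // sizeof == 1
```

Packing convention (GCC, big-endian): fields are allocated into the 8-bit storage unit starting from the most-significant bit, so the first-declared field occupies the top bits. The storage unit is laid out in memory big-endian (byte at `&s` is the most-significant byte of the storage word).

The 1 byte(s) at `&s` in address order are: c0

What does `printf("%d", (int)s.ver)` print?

6

[0]=0xc0 (big-endian) → word 0xc0
ver:3 @ bit 5 → (0xc0>>5)&0x7 = 0x6  ←
rsvd:1 @ bit 4 → (0xc0>>4)&0x1 = 0x0
tag:1 @ bit 3 → (0xc0>>3)&0x1 = 0x0
err:1 @ bit 2 → (0xc0>>2)&0x1 = 0x0
addr_hi:1 @ bit 1 → (0xc0>>1)&0x1 = 0x0
bank:1 @ bit 0 → (0xc0>>0)&0x1 = 0x0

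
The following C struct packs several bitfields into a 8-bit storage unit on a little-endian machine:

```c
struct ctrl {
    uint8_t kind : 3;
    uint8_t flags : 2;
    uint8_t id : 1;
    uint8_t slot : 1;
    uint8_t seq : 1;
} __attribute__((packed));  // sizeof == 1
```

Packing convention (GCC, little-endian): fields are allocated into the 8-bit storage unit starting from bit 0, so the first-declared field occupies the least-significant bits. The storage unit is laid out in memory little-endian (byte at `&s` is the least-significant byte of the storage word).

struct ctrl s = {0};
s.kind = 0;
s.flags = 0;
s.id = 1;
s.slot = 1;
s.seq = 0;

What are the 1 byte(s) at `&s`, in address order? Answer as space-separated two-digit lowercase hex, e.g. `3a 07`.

kind (3b) val=0 bits=0x0 at bit 0: 0x00
flags (2b) val=0 bits=0x0 at bit 3: 0x00
id (1b) val=1 bits=0x1 at bit 5: 0x20
slot (1b) val=1 bits=0x1 at bit 6: 0x60
seq (1b) val=0 bits=0x0 at bit 7: 0x60
word = 0x60 → little-endian bytes:
  [0]=0x60

60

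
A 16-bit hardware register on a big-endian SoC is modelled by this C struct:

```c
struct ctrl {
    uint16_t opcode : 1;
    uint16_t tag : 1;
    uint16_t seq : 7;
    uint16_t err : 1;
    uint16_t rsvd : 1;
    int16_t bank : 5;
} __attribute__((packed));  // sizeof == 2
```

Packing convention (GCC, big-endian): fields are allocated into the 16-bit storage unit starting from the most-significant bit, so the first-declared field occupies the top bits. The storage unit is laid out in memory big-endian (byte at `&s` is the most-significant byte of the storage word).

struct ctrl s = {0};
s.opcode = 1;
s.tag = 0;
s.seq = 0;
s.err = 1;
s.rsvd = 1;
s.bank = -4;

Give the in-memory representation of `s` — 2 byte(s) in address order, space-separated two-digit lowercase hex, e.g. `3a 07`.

opcode (1b) val=1 bits=0x1 at bit 15: 0x8000
tag (1b) val=0 bits=0x0 at bit 14: 0x8000
seq (7b) val=0 bits=0x0 at bit 7: 0x8000
err (1b) val=1 bits=0x1 at bit 6: 0x8040
rsvd (1b) val=1 bits=0x1 at bit 5: 0x8060
bank (5b) val=-4 bits=0x1c at bit 0: 0x807c
word = 0x807c → big-endian bytes:
  [0]=0x80  [1]=0x7c

80 7c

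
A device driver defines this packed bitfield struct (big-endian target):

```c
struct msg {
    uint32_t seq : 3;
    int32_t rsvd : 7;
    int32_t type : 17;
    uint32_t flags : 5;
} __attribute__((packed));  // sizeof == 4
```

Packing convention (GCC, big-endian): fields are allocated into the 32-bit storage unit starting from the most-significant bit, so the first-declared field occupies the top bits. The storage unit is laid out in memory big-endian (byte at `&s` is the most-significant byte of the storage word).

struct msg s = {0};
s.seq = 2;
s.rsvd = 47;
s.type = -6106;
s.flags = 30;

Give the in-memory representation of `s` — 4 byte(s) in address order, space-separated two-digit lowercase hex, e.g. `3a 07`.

seq:3 = 2 → 0x2 << 29 → word 0x40000000
rsvd:7 = 47 → 0x2f << 22 → word 0x4bc00000
type:17 = -6106 → 0x1e826 << 5 → word 0x4bfd04c0
flags:5 = 30 → 0x1e << 0 → word 0x4bfd04de
word = 0x4bfd04de → big-endian bytes:
  [0]=0x4b  [1]=0xfd  [2]=0x04  [3]=0xde

4b fd 04 de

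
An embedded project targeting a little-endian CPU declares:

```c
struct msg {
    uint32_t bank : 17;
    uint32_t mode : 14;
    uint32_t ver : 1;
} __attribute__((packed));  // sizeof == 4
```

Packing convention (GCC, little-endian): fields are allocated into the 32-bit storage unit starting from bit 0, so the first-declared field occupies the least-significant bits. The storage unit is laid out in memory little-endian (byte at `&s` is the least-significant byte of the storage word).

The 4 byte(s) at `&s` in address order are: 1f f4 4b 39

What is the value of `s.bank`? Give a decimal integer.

128031

[0]=0x1f [1]=0xf4 [2]=0x4b [3]=0x39 (little-endian) → word 0x394bf41f
bank [0+:17] = (word>>0) & 0x1ffff = 128031  ←
mode [17+:14] = (word>>17) & 0x3fff = 7333
ver [31+:1] = (word>>31) & 0x1 = 0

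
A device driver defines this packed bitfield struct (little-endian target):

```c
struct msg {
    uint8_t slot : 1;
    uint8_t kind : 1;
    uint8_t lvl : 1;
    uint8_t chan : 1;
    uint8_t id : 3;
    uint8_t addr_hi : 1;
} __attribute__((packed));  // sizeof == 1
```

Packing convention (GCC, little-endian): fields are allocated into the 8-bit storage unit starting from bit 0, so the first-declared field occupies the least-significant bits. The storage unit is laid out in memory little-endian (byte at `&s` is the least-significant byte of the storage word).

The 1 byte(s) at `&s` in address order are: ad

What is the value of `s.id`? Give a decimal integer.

2

[0]=0xad (little-endian) → word 0xad
slot [0+:1] = (word>>0) & 0x1 = 1
kind [1+:1] = (word>>1) & 0x1 = 0
lvl [2+:1] = (word>>2) & 0x1 = 1
chan [3+:1] = (word>>3) & 0x1 = 1
id [4+:3] = (word>>4) & 0x7 = 2  ←
addr_hi [7+:1] = (word>>7) & 0x1 = 1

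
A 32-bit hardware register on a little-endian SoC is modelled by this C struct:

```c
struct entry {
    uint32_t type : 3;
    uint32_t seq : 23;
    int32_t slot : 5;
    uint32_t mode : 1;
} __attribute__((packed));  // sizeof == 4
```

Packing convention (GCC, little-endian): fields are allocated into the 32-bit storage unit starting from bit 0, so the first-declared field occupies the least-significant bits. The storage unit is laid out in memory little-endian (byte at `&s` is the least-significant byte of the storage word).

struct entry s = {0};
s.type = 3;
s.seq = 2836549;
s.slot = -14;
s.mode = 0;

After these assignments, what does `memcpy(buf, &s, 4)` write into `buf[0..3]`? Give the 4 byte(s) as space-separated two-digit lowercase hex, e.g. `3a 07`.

[0+:3] type=3 & 0x7 = 0x3; word=0x00000003
[3+:23] seq=2836549 & 0x7fffff = 0x2b4845; word=0x015a422b
[26+:5] slot=-14 & 0x1f = 0x12; word=0x495a422b
[31+:1] mode=0 & 0x1 = 0x0; word=0x495a422b
word = 0x495a422b → little-endian bytes:
  [0]=0x2b  [1]=0x42  [2]=0x5a  [3]=0x49

2b 42 5a 49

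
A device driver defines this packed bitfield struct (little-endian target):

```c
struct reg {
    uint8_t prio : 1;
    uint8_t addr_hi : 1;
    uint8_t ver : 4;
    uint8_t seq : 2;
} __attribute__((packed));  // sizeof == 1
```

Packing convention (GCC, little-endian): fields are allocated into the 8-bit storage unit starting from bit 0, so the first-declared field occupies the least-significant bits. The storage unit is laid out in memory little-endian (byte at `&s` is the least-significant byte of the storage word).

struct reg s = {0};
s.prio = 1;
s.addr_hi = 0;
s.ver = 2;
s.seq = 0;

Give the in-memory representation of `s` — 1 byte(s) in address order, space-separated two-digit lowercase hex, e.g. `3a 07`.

09

[0+:1] prio=1 & 0x1 = 0x1; word=0x01
[1+:1] addr_hi=0 & 0x1 = 0x0; word=0x01
[2+:4] ver=2 & 0xf = 0x2; word=0x09
[6+:2] seq=0 & 0x3 = 0x0; word=0x09
word = 0x09 → little-endian bytes:
  [0]=0x09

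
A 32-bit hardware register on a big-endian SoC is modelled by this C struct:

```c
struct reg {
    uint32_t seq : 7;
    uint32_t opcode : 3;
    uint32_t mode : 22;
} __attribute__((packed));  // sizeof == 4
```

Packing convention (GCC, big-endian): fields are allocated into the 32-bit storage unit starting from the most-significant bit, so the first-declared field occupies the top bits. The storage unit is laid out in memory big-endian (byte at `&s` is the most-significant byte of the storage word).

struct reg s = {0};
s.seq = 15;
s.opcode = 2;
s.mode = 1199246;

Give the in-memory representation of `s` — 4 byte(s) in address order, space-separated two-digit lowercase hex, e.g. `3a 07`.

1e 92 4c 8e

seq (7b) val=15 bits=0xf at bit 25: 0x1e000000
opcode (3b) val=2 bits=0x2 at bit 22: 0x1e800000
mode (22b) val=1199246 bits=0x124c8e at bit 0: 0x1e924c8e
word = 0x1e924c8e → big-endian bytes:
  [0]=0x1e  [1]=0x92  [2]=0x4c  [3]=0x8e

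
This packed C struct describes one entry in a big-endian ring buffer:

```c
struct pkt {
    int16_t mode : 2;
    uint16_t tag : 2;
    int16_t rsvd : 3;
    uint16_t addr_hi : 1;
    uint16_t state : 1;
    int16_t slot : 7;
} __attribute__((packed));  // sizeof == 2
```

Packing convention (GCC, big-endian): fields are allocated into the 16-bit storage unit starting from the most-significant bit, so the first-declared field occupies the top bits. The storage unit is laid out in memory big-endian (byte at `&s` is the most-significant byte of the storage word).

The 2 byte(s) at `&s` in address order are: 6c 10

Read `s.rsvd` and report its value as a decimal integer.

[0]=0x6c [1]=0x10 (big-endian) → word 0x6c10
mode [14+:2] = (word>>14) & 0x3 = 1
tag [12+:2] = (word>>12) & 0x3 = 2
rsvd [9+:3] = (word>>9) & 0x7 = 6  ←
addr_hi [8+:1] = (word>>8) & 0x1 = 0
state [7+:1] = (word>>7) & 0x1 = 0
slot [0+:7] = (word>>0) & 0x7f = 16
rsvd signed 3b, MSB=1: 6 - 8 = -2

-2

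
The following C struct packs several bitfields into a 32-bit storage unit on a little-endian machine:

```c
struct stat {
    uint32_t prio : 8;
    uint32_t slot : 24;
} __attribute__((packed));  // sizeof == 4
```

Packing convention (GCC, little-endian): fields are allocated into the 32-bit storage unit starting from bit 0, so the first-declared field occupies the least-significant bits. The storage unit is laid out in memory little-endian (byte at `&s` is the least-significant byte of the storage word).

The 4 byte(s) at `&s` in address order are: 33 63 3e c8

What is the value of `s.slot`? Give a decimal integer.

13123171

[0]=0x33 [1]=0x63 [2]=0x3e [3]=0xc8 (little-endian) → word 0xc83e6333
prio [0+:8] = (word>>0) & 0xff = 51
slot [8+:24] = (word>>8) & 0xffffff = 13123171  ←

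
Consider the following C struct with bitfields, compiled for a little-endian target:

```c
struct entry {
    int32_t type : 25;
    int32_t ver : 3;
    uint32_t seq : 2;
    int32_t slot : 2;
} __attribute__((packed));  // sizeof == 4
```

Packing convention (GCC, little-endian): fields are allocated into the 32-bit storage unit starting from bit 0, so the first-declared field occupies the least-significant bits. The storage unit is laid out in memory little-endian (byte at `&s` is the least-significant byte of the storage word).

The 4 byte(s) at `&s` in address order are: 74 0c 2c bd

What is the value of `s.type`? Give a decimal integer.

-13890444

[0]=0x74 [1]=0x0c [2]=0x2c [3]=0xbd (little-endian) → word 0xbd2c0c74
type:25 @ bit 0 → (0xbd2c0c74>>0)&0x1ffffff = 0x12c0c74  ←
ver:3 @ bit 25 → (0xbd2c0c74>>25)&0x7 = 0x6
seq:2 @ bit 28 → (0xbd2c0c74>>28)&0x3 = 0x3
slot:2 @ bit 30 → (0xbd2c0c74>>30)&0x3 = 0x2
type signed 25b, MSB=1: 19663988 - 33554432 = -13890444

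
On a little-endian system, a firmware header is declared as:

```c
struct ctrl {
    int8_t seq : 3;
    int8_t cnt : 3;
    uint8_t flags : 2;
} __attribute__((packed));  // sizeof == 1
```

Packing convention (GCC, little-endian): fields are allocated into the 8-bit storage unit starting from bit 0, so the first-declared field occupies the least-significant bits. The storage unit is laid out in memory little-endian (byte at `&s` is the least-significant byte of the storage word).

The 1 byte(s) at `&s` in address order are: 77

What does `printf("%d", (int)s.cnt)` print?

[0]=0x77 (little-endian) → word 0x77
seq [0+:3] = (word>>0) & 0x7 = 7
cnt [3+:3] = (word>>3) & 0x7 = 6  ←
flags [6+:2] = (word>>6) & 0x3 = 1
cnt signed 3b, MSB=1: 6 - 8 = -2

-2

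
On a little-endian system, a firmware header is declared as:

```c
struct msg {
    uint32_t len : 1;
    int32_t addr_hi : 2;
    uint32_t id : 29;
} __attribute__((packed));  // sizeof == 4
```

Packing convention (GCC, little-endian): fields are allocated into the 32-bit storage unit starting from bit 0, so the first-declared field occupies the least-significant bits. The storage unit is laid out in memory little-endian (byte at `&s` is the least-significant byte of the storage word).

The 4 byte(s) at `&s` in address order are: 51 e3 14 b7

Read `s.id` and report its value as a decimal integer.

[0]=0x51 [1]=0xe3 [2]=0x14 [3]=0xb7 (little-endian) → word 0xb714e351
len:1 @ bit 0 → (0xb714e351>>0)&0x1 = 0x1
addr_hi:2 @ bit 1 → (0xb714e351>>1)&0x3 = 0x0
id:29 @ bit 3 → (0xb714e351>>3)&0x1fffffff = 0x16e29c6a  ←

383949930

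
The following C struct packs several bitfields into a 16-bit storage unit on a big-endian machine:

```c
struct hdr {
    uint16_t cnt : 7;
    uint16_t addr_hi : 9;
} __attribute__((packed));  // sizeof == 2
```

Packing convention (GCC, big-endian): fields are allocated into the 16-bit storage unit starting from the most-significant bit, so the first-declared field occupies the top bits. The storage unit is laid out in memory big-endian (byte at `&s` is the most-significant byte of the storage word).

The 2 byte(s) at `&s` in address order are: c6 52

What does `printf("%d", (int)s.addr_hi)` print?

82

[0]=0xc6 [1]=0x52 (big-endian) → word 0xc652
cnt [9+:7] = (word>>9) & 0x7f = 99
addr_hi [0+:9] = (word>>0) & 0x1ff = 82  ←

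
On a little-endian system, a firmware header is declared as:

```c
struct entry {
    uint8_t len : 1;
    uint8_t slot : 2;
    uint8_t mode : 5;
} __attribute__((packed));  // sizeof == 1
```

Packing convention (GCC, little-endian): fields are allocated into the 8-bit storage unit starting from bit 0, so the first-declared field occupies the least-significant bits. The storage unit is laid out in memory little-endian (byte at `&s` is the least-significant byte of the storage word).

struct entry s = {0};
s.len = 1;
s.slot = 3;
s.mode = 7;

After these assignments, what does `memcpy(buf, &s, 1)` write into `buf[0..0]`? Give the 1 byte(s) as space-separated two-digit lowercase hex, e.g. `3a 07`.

len:1 = 1 → 0x1 << 0 → word 0x01
slot:2 = 3 → 0x3 << 1 → word 0x07
mode:5 = 7 → 0x7 << 3 → word 0x3f
word = 0x3f → little-endian bytes:
  [0]=0x3f

3f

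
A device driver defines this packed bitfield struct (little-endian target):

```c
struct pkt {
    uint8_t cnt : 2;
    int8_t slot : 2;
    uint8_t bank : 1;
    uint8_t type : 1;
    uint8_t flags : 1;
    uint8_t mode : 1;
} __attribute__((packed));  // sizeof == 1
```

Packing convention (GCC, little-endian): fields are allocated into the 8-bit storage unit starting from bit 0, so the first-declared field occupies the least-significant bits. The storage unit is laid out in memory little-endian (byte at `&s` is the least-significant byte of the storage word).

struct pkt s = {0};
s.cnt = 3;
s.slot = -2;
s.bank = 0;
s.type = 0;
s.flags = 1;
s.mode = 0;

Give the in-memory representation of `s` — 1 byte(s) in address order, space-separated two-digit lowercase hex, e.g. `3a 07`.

cnt (2b) val=3 bits=0x3 at bit 0: 0x03
slot (2b) val=-2 bits=0x2 at bit 2: 0x0b
bank (1b) val=0 bits=0x0 at bit 4: 0x0b
type (1b) val=0 bits=0x0 at bit 5: 0x0b
flags (1b) val=1 bits=0x1 at bit 6: 0x4b
mode (1b) val=0 bits=0x0 at bit 7: 0x4b
word = 0x4b → little-endian bytes:
  [0]=0x4b

4b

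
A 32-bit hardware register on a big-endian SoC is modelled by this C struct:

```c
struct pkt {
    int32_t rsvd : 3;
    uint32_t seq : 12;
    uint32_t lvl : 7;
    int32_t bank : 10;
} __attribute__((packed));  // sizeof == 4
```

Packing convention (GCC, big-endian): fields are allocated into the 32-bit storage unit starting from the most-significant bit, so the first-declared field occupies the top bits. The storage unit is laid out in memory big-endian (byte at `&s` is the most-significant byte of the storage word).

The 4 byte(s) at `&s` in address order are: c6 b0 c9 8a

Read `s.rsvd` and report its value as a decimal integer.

[0]=0xc6 [1]=0xb0 [2]=0xc9 [3]=0x8a (big-endian) → word 0xc6b0c98a
rsvd [29+:3] = (word>>29) & 0x7 = 6  ←
seq [17+:12] = (word>>17) & 0xfff = 856
lvl [10+:7] = (word>>10) & 0x7f = 50
bank [0+:10] = (word>>0) & 0x3ff = 394
rsvd signed 3b, MSB=1: 6 - 8 = -2

-2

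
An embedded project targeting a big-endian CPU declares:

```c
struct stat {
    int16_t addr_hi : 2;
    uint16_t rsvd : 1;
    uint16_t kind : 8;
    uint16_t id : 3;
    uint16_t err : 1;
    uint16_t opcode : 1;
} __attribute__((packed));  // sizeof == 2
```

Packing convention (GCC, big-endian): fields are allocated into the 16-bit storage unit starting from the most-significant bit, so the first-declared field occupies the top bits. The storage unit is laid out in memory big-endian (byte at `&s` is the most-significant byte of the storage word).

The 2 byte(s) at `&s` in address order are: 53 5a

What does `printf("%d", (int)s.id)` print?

[0]=0x53 [1]=0x5a (big-endian) → word 0x535a
addr_hi [14+:2] = (word>>14) & 0x3 = 1
rsvd [13+:1] = (word>>13) & 0x1 = 0
kind [5+:8] = (word>>5) & 0xff = 154
id [2+:3] = (word>>2) & 0x7 = 6  ←
err [1+:1] = (word>>1) & 0x1 = 1
opcode [0+:1] = (word>>0) & 0x1 = 0

6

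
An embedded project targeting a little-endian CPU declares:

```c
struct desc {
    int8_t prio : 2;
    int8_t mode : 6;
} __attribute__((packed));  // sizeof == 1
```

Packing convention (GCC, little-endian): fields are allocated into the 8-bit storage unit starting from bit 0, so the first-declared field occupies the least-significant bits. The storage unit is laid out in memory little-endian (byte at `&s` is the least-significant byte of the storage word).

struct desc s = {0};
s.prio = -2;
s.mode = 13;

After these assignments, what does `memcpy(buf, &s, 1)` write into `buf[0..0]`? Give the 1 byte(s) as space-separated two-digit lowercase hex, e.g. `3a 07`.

prio (2b) val=-2 bits=0x2 at bit 0: 0x02
mode (6b) val=13 bits=0xd at bit 2: 0x36
word = 0x36 → little-endian bytes:
  [0]=0x36

36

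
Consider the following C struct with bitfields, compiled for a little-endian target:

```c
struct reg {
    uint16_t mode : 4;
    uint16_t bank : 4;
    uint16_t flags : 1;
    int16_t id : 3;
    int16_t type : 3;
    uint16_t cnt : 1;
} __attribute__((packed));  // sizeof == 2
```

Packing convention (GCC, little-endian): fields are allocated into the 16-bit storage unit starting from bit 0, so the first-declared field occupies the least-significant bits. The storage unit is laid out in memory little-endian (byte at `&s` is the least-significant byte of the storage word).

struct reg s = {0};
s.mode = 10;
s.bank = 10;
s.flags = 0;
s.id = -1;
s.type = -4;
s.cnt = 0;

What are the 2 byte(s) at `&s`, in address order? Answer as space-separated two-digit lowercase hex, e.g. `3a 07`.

[0+:4] mode=10 & 0xf = 0xa; word=0x000a
[4+:4] bank=10 & 0xf = 0xa; word=0x00aa
[8+:1] flags=0 & 0x1 = 0x0; word=0x00aa
[9+:3] id=-1 & 0x7 = 0x7; word=0x0eaa
[12+:3] type=-4 & 0x7 = 0x4; word=0x4eaa
[15+:1] cnt=0 & 0x1 = 0x0; word=0x4eaa
word = 0x4eaa → little-endian bytes:
  [0]=0xaa  [1]=0x4e

aa 4e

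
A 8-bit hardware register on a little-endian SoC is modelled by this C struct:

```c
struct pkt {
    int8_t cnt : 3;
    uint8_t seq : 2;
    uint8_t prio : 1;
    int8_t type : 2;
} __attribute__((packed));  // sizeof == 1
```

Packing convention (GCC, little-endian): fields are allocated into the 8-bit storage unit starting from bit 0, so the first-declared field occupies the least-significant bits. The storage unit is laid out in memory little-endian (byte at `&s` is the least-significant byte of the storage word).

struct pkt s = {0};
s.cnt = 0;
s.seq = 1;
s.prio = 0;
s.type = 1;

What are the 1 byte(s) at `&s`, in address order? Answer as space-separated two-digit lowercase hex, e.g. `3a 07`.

cnt:3 = 0 → 0x0 << 0 → word 0x00
seq:2 = 1 → 0x1 << 3 → word 0x08
prio:1 = 0 → 0x0 << 5 → word 0x08
type:2 = 1 → 0x1 << 6 → word 0x48
word = 0x48 → little-endian bytes:
  [0]=0x48

48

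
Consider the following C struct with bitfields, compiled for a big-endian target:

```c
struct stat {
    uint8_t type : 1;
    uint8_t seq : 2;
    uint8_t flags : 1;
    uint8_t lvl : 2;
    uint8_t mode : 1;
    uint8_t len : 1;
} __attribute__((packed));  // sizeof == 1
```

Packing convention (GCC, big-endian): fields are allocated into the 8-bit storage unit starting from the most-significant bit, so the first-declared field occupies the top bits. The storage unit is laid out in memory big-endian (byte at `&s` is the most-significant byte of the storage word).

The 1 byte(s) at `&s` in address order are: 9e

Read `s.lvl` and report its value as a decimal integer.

3

[0]=0x9e (big-endian) → word 0x9e
type:1 @ bit 7 → (0x9e>>7)&0x1 = 0x1
seq:2 @ bit 5 → (0x9e>>5)&0x3 = 0x0
flags:1 @ bit 4 → (0x9e>>4)&0x1 = 0x1
lvl:2 @ bit 2 → (0x9e>>2)&0x3 = 0x3  ←
mode:1 @ bit 1 → (0x9e>>1)&0x1 = 0x1
len:1 @ bit 0 → (0x9e>>0)&0x1 = 0x0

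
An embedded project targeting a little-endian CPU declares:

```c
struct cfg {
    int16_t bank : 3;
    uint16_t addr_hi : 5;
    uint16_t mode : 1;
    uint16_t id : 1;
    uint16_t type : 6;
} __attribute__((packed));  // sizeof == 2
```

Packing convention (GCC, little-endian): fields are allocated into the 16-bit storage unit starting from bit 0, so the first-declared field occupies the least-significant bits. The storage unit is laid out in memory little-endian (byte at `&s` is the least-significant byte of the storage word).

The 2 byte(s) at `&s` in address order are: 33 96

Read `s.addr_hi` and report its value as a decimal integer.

[0]=0x33 [1]=0x96 (little-endian) → word 0x9633
bank [0+:3] = (word>>0) & 0x7 = 3
addr_hi [3+:5] = (word>>3) & 0x1f = 6  ←
mode [8+:1] = (word>>8) & 0x1 = 0
id [9+:1] = (word>>9) & 0x1 = 1
type [10+:6] = (word>>10) & 0x3f = 37

6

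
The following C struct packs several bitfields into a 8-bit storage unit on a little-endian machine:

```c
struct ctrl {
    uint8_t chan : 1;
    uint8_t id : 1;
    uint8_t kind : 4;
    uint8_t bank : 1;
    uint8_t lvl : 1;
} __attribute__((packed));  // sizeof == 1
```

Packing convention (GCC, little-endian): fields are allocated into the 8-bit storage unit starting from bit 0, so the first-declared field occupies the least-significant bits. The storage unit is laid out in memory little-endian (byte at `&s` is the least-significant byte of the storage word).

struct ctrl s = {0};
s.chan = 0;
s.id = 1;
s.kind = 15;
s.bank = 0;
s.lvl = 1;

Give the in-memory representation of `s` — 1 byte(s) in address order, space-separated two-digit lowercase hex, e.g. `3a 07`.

chan (1b) val=0 bits=0x0 at bit 0: 0x00
id (1b) val=1 bits=0x1 at bit 1: 0x02
kind (4b) val=15 bits=0xf at bit 2: 0x3e
bank (1b) val=0 bits=0x0 at bit 6: 0x3e
lvl (1b) val=1 bits=0x1 at bit 7: 0xbe
word = 0xbe → little-endian bytes:
  [0]=0xbe

be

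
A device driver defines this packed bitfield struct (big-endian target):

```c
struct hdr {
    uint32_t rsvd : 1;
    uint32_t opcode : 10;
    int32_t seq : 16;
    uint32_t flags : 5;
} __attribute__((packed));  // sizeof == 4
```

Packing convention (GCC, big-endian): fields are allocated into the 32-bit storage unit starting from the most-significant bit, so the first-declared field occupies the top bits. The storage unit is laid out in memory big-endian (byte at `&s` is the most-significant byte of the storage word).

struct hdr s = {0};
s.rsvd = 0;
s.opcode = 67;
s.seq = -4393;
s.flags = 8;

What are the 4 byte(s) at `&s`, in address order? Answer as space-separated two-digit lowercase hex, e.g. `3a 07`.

[31+:1] rsvd=0 & 0x1 = 0x0; word=0x00000000
[21+:10] opcode=67 & 0x3ff = 0x43; word=0x08600000
[5+:16] seq=-4393 & 0xffff = 0xeed7; word=0x087ddae0
[0+:5] flags=8 & 0x1f = 0x8; word=0x087ddae8
word = 0x087ddae8 → big-endian bytes:
  [0]=0x08  [1]=0x7d  [2]=0xda  [3]=0xe8

08 7d da e8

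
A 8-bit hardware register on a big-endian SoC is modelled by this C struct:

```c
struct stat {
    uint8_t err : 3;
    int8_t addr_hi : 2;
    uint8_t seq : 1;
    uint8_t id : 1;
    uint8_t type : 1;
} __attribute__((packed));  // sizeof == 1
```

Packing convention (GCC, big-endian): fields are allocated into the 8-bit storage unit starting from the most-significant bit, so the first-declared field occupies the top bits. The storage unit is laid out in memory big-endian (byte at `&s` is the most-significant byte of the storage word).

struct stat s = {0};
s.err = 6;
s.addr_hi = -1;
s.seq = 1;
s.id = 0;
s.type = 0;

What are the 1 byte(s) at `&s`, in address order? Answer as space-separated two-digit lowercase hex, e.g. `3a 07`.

err:3 = 6 → 0x6 << 5 → word 0xc0
addr_hi:2 = -1 → 0x3 << 3 → word 0xd8
seq:1 = 1 → 0x1 << 2 → word 0xdc
id:1 = 0 → 0x0 << 1 → word 0xdc
type:1 = 0 → 0x0 << 0 → word 0xdc
word = 0xdc → big-endian bytes:
  [0]=0xdc

dc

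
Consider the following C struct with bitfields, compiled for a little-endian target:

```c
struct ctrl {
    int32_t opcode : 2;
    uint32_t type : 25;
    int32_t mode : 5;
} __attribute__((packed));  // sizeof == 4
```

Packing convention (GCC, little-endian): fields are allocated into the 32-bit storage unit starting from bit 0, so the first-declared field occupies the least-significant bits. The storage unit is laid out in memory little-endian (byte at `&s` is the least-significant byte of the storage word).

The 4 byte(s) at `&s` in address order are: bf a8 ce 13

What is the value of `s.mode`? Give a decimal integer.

2

[0]=0xbf [1]=0xa8 [2]=0xce [3]=0x13 (little-endian) → word 0x13cea8bf
opcode [0+:2] = (word>>0) & 0x3 = 3
type [2+:25] = (word>>2) & 0x1ffffff = 15968815
mode [27+:5] = (word>>27) & 0x1f = 2  ←
mode signed 5b, MSB=0: value = 2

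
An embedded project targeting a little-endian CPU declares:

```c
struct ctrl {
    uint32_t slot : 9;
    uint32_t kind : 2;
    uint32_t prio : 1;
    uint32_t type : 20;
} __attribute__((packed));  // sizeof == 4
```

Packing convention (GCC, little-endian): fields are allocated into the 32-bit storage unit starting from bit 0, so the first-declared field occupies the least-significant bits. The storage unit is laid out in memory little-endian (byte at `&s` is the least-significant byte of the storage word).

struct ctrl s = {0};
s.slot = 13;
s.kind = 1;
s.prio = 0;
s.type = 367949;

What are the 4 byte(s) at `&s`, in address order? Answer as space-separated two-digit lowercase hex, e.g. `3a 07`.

[0+:9] slot=13 & 0x1ff = 0xd; word=0x0000000d
[9+:2] kind=1 & 0x3 = 0x1; word=0x0000020d
[11+:1] prio=0 & 0x1 = 0x0; word=0x0000020d
[12+:20] type=367949 & 0xfffff = 0x59d4d; word=0x59d4d20d
word = 0x59d4d20d → little-endian bytes:
  [0]=0x0d  [1]=0xd2  [2]=0xd4  [3]=0x59

0d d2 d4 59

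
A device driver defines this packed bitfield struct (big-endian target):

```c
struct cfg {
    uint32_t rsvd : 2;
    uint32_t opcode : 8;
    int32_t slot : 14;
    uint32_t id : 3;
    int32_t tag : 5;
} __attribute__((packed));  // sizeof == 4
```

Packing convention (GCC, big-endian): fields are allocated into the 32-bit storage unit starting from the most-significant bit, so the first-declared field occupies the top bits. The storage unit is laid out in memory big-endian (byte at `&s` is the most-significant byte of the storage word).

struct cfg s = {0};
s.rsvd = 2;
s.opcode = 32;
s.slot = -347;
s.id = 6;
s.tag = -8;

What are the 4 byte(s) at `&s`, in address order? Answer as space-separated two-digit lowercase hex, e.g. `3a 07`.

[30+:2] rsvd=2 & 0x3 = 0x2; word=0x80000000
[22+:8] opcode=32 & 0xff = 0x20; word=0x88000000
[8+:14] slot=-347 & 0x3fff = 0x3ea5; word=0x883ea500
[5+:3] id=6 & 0x7 = 0x6; word=0x883ea5c0
[0+:5] tag=-8 & 0x1f = 0x18; word=0x883ea5d8
word = 0x883ea5d8 → big-endian bytes:
  [0]=0x88  [1]=0x3e  [2]=0xa5  [3]=0xd8

88 3e a5 d8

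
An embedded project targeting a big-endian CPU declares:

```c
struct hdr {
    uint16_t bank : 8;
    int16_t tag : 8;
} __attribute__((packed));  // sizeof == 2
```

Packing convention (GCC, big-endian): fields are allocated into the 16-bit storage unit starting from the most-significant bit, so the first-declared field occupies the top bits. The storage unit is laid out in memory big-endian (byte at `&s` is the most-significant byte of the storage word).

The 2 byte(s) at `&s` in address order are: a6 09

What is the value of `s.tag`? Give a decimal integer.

9

[0]=0xa6 [1]=0x09 (big-endian) → word 0xa609
bank [8+:8] = (word>>8) & 0xff = 166
tag [0+:8] = (word>>0) & 0xff = 9  ←
tag signed 8b, MSB=0: value = 9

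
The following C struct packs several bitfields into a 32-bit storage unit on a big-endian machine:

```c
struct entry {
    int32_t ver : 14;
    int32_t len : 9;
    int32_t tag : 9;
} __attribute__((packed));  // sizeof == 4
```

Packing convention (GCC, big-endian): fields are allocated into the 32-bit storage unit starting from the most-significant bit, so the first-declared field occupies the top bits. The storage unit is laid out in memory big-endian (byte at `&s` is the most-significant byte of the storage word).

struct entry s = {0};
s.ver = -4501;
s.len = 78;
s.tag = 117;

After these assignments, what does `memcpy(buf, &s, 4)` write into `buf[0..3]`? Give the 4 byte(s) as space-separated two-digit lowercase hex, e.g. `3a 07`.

b9 ac 9c 75

ver (14b) val=-4501 bits=0x2e6b at bit 18: 0xb9ac0000
len (9b) val=78 bits=0x4e at bit 9: 0xb9ac9c00
tag (9b) val=117 bits=0x75 at bit 0: 0xb9ac9c75
word = 0xb9ac9c75 → big-endian bytes:
  [0]=0xb9  [1]=0xac  [2]=0x9c  [3]=0x75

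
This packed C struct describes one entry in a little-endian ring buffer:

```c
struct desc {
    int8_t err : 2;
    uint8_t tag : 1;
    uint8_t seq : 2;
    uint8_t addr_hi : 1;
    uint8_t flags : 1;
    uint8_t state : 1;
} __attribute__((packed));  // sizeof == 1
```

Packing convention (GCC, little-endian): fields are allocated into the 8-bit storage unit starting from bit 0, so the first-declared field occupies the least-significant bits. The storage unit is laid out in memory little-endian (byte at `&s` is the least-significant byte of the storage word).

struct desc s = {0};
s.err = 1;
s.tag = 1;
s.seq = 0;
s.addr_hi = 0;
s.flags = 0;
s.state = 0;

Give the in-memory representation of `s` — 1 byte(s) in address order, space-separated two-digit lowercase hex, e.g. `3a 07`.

05

[0+:2] err=1 & 0x3 = 0x1; word=0x01
[2+:1] tag=1 & 0x1 = 0x1; word=0x05
[3+:2] seq=0 & 0x3 = 0x0; word=0x05
[5+:1] addr_hi=0 & 0x1 = 0x0; word=0x05
[6+:1] flags=0 & 0x1 = 0x0; word=0x05
[7+:1] state=0 & 0x1 = 0x0; word=0x05
word = 0x05 → little-endian bytes:
  [0]=0x05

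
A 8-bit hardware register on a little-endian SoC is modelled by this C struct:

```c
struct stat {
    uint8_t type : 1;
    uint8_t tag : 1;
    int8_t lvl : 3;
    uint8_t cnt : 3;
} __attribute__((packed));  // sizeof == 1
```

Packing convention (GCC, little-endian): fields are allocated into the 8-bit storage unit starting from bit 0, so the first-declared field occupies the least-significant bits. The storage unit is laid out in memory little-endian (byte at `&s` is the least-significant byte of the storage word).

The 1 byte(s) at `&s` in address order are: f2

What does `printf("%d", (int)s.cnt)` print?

7

[0]=0xf2 (little-endian) → word 0xf2
type [0+:1] = (word>>0) & 0x1 = 0
tag [1+:1] = (word>>1) & 0x1 = 1
lvl [2+:3] = (word>>2) & 0x7 = 4
cnt [5+:3] = (word>>5) & 0x7 = 7  ←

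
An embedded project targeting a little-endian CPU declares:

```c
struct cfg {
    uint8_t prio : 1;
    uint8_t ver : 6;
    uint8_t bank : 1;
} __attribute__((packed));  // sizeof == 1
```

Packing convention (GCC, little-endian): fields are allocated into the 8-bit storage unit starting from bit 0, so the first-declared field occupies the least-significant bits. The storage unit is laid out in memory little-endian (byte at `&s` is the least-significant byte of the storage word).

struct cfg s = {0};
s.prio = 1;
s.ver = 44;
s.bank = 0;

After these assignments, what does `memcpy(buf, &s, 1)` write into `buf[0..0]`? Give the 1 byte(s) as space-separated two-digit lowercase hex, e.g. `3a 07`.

59

prio (1b) val=1 bits=0x1 at bit 0: 0x01
ver (6b) val=44 bits=0x2c at bit 1: 0x59
bank (1b) val=0 bits=0x0 at bit 7: 0x59
word = 0x59 → little-endian bytes:
  [0]=0x59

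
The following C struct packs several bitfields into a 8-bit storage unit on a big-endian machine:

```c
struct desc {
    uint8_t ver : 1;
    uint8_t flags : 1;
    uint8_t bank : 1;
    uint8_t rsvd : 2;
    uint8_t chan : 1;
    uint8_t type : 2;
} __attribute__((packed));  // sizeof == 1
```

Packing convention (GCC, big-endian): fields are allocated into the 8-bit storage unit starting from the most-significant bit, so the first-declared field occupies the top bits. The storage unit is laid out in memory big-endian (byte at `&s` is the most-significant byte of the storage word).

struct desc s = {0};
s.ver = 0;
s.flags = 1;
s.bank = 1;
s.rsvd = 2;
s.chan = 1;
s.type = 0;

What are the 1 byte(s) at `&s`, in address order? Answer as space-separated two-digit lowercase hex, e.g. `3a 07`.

ver (1b) val=0 bits=0x0 at bit 7: 0x00
flags (1b) val=1 bits=0x1 at bit 6: 0x40
bank (1b) val=1 bits=0x1 at bit 5: 0x60
rsvd (2b) val=2 bits=0x2 at bit 3: 0x70
chan (1b) val=1 bits=0x1 at bit 2: 0x74
type (2b) val=0 bits=0x0 at bit 0: 0x74
word = 0x74 → big-endian bytes:
  [0]=0x74

74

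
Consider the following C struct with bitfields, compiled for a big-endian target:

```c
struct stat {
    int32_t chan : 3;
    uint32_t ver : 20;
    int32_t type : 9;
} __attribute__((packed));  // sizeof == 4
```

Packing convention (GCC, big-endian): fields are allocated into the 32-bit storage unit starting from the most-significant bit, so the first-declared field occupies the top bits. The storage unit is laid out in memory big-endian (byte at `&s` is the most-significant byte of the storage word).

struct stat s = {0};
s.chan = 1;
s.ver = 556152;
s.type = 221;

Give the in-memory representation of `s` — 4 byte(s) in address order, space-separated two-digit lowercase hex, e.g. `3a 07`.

chan (3b) val=1 bits=0x1 at bit 29: 0x20000000
ver (20b) val=556152 bits=0x87c78 at bit 9: 0x30f8f000
type (9b) val=221 bits=0xdd at bit 0: 0x30f8f0dd
word = 0x30f8f0dd → big-endian bytes:
  [0]=0x30  [1]=0xf8  [2]=0xf0  [3]=0xdd

30 f8 f0 dd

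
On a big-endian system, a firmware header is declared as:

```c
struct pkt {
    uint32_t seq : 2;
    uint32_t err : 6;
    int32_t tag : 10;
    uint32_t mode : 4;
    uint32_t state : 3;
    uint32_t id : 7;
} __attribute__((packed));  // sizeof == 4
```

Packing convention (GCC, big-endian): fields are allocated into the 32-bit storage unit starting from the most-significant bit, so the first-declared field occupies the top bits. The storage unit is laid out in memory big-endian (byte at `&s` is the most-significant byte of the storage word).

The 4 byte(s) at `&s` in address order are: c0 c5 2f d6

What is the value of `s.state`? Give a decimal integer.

[0]=0xc0 [1]=0xc5 [2]=0x2f [3]=0xd6 (big-endian) → word 0xc0c52fd6
seq [30+:2] = (word>>30) & 0x3 = 3
err [24+:6] = (word>>24) & 0x3f = 0
tag [14+:10] = (word>>14) & 0x3ff = 788
mode [10+:4] = (word>>10) & 0xf = 11
state [7+:3] = (word>>7) & 0x7 = 7  ←
id [0+:7] = (word>>0) & 0x7f = 86

7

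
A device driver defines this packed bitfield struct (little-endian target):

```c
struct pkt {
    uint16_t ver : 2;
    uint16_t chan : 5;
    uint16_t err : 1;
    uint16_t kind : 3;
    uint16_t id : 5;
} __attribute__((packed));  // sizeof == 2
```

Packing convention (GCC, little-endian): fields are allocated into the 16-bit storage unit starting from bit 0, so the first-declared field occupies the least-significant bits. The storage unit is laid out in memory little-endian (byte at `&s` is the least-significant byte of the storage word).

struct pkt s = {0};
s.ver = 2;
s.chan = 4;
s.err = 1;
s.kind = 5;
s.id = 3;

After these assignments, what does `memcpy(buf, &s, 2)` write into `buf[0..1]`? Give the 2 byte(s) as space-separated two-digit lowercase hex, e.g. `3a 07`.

[0+:2] ver=2 & 0x3 = 0x2; word=0x0002
[2+:5] chan=4 & 0x1f = 0x4; word=0x0012
[7+:1] err=1 & 0x1 = 0x1; word=0x0092
[8+:3] kind=5 & 0x7 = 0x5; word=0x0592
[11+:5] id=3 & 0x1f = 0x3; word=0x1d92
word = 0x1d92 → little-endian bytes:
  [0]=0x92  [1]=0x1d

92 1d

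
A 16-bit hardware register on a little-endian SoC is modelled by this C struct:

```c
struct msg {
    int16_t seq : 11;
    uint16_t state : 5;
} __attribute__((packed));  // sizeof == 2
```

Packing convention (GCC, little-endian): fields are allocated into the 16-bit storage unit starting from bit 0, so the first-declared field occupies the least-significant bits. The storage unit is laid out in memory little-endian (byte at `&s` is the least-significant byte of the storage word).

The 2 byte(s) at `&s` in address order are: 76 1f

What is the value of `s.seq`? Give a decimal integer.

-138

[0]=0x76 [1]=0x1f (little-endian) → word 0x1f76
seq [0+:11] = (word>>0) & 0x7ff = 1910  ←
state [11+:5] = (word>>11) & 0x1f = 3
seq signed 11b, MSB=1: 1910 - 2048 = -138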